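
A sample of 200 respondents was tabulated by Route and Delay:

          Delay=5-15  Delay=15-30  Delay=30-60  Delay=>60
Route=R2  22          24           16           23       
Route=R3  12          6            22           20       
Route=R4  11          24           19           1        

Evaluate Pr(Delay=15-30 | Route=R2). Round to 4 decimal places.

0.2824

Total with Route=R2: 22 + 24 + 16 + 23 = 85.
P(Delay=15-30 | Route=R2) = 24/85 = 0.2824.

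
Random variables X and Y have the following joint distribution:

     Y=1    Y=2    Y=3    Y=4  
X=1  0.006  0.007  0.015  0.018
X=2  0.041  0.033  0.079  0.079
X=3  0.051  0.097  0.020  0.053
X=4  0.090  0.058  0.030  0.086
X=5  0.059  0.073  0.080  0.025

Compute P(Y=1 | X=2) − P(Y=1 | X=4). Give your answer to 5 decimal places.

P(X=2) = 0.041 + 0.033 + 0.079 + 0.079 = 0.232; P(Y=1 | X=2) = 0.041/0.232 = 0.176724.
P(X=4) = 0.090 + 0.058 + 0.030 + 0.086 = 0.264; P(Y=1 | X=4) = 0.090/0.264 = 0.340909.
Difference = -0.16418.

-0.16418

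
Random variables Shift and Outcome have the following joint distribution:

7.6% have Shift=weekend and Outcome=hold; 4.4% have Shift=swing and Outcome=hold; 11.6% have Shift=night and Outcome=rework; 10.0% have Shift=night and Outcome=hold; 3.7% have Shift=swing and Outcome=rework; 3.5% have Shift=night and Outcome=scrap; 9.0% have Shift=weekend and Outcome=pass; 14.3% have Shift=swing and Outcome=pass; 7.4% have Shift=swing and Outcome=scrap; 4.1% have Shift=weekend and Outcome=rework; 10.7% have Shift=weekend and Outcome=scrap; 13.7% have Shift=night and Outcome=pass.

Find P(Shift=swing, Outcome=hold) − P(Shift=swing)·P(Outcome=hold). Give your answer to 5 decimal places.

-0.02156

P(Shift=swing) = 0.143 + 0.037 + 0.074 + 0.044 = 0.298.
P(Outcome=hold) = 0.044 + 0.100 + 0.076 = 0.220.
P(Shift=swing, Outcome=hold) − P(Shift=swing)P(Outcome=hold) = 0.044 − 0.298×0.220 = -0.02156.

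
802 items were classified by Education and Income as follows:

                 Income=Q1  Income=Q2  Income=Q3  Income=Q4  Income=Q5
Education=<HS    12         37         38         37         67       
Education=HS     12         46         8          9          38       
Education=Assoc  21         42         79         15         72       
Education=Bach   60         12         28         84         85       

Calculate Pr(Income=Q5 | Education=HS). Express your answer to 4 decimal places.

Total with Education=HS: 12 + 46 + 8 + 9 + 38 = 113.
P(Income=Q5 | Education=HS) = 38/113 = 0.3363.

0.3363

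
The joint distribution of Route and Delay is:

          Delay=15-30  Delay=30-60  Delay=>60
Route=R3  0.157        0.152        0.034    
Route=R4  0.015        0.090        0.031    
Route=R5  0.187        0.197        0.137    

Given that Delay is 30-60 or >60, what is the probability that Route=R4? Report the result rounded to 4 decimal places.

P(Delay=30-60) = 0.152 + 0.090 + 0.197 = 0.439.
P(Delay=>60) = 0.034 + 0.031 + 0.137 = 0.202.
P(Delay ∈ {30-60, >60}) = 0.439 + 0.202 = 0.641; P(Route=R4, Delay ∈ {30-60, >60}) = 0.090 + 0.031 = 0.121.
P(Route=R4 | Delay ∈ {30-60, >60}) = 0.121/0.641 = 0.1888.

0.1888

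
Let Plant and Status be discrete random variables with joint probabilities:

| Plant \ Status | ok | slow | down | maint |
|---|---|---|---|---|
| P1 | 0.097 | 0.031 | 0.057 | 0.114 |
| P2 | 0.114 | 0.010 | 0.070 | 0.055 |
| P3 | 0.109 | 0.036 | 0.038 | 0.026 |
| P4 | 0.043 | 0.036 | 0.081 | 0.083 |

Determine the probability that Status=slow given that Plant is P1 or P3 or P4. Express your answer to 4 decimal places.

0.1372

P(Plant=P1) = 0.097 + 0.031 + 0.057 + 0.114 = 0.299.
P(Plant=P3) = 0.109 + 0.036 + 0.038 + 0.026 = 0.209.
P(Plant=P4) = 0.043 + 0.036 + 0.081 + 0.083 = 0.243.
P(Plant ∈ {P1, P3, P4}) = 0.299 + 0.209 + 0.243 = 0.751; P(Status=slow, Plant ∈ {P1, P3, P4}) = 0.031 + 0.036 + 0.036 = 0.103.
P(Status=slow | Plant ∈ {P1, P3, P4}) = 0.103/0.751 = 0.1372.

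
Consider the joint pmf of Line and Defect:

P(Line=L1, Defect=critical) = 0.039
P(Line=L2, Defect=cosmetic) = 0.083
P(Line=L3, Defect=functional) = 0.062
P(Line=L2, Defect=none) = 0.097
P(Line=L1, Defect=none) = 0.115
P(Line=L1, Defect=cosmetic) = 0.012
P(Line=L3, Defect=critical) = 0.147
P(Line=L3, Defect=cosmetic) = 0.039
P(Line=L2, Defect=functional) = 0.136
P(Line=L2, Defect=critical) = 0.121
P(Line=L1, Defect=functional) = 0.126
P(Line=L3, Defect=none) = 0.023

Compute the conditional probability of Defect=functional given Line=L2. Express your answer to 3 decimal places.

P(Line=L2) = 0.097 + 0.083 + 0.136 + 0.121 = 0.437.
P(Defect=functional | Line=L2) = 0.136/0.437 = 0.311.

0.311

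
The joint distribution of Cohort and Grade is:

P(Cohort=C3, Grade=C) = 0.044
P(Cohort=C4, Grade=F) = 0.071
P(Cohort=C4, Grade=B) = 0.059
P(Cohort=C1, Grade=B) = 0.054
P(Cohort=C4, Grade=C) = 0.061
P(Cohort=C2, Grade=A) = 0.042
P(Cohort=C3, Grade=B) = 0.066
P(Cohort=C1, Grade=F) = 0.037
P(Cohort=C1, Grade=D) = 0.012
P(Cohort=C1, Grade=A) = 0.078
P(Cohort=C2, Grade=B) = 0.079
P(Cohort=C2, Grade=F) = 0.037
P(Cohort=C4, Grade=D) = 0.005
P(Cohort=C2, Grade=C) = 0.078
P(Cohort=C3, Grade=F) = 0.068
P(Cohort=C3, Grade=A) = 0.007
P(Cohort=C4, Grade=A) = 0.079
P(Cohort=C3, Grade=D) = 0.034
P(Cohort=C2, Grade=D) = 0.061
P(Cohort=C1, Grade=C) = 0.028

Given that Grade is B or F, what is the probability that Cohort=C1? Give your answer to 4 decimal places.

P(Grade=B) = 0.054 + 0.079 + 0.066 + 0.059 = 0.258.
P(Grade=F) = 0.037 + 0.037 + 0.068 + 0.071 = 0.213.
P(Grade ∈ {B, F}) = 0.258 + 0.213 = 0.471; P(Cohort=C1, Grade ∈ {B, F}) = 0.054 + 0.037 = 0.091.
P(Cohort=C1 | Grade ∈ {B, F}) = 0.091/0.471 = 0.1932.

0.1932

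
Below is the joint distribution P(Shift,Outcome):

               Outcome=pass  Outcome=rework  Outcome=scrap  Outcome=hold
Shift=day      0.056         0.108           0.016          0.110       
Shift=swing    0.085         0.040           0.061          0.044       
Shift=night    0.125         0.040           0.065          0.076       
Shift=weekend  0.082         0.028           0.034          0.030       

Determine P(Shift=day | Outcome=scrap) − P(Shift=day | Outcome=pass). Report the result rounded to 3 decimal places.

P(Outcome=scrap) = 0.016 + 0.061 + 0.065 + 0.034 = 0.176; P(Shift=day | Outcome=scrap) = 0.016/0.176 = 0.0909.
P(Outcome=pass) = 0.056 + 0.085 + 0.125 + 0.082 = 0.348; P(Shift=day | Outcome=pass) = 0.056/0.348 = 0.1609.
Difference = -0.070.

-0.070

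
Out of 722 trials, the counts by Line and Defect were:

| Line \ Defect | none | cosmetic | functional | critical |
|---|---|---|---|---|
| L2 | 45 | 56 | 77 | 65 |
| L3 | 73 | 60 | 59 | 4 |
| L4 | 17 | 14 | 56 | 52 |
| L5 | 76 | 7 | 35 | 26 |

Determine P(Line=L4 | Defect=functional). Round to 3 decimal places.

0.247

Total with Defect=functional: 77 + 59 + 56 + 35 = 227.
P(Line=L4 | Defect=functional) = 56/227 = 0.247.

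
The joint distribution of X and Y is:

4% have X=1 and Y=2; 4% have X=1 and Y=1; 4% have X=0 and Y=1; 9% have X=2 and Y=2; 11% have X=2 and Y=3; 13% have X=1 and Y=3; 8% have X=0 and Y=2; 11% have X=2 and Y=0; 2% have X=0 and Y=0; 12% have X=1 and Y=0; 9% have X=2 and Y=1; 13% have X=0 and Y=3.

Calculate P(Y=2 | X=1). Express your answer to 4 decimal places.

0.1212

P(X=1) = 0.12 + 0.04 + 0.04 + 0.13 = 0.33.
P(Y=2 | X=1) = 0.04/0.33 = 0.1212.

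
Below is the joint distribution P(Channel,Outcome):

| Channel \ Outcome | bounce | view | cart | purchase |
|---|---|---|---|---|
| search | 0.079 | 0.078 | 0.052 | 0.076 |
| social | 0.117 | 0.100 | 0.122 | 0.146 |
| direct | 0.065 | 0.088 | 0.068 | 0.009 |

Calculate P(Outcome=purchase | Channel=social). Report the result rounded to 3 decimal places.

0.301

P(Channel=social) = 0.117 + 0.100 + 0.122 + 0.146 = 0.485.
P(Outcome=purchase | Channel=social) = 0.146/0.485 = 0.301.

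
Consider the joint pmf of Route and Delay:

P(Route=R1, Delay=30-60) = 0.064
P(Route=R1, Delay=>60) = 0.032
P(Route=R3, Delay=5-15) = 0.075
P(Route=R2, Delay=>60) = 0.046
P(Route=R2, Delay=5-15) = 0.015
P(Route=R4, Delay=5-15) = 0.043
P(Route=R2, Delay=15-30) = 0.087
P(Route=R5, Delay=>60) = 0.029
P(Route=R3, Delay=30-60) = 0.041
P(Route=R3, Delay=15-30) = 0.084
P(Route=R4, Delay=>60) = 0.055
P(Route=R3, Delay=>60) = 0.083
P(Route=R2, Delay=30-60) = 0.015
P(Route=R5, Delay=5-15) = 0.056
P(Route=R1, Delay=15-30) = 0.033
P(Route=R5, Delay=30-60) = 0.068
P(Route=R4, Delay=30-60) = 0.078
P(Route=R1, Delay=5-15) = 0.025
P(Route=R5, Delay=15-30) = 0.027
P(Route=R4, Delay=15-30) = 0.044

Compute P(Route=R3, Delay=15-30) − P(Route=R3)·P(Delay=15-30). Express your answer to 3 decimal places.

P(Route=R3) = 0.075 + 0.084 + 0.041 + 0.083 = 0.283.
P(Delay=15-30) = 0.033 + 0.087 + 0.084 + 0.044 + 0.027 = 0.275.
P(Route=R3, Delay=15-30) − P(Route=R3)P(Delay=15-30) = 0.084 − 0.283×0.275 = 0.006.

0.006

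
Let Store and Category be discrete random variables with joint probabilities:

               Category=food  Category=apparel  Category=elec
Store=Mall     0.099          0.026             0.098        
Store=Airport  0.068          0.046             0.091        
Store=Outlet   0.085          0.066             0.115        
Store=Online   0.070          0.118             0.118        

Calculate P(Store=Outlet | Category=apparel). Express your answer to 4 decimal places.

P(Category=apparel) = 0.026 + 0.046 + 0.066 + 0.118 = 0.256.
P(Store=Outlet | Category=apparel) = 0.066/0.256 = 0.2578.

0.2578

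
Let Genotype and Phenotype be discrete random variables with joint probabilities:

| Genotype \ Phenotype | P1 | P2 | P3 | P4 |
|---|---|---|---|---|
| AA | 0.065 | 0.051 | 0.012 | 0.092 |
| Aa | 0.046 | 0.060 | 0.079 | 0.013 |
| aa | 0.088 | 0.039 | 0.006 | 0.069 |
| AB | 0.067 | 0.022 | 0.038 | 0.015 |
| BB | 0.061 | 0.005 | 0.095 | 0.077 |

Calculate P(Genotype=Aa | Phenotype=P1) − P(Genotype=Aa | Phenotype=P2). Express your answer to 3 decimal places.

P(Phenotype=P1) = 0.065 + 0.046 + 0.088 + 0.067 + 0.061 = 0.327; P(Genotype=Aa | Phenotype=P1) = 0.046/0.327 = 0.1407.
P(Phenotype=P2) = 0.051 + 0.060 + 0.039 + 0.022 + 0.005 = 0.177; P(Genotype=Aa | Phenotype=P2) = 0.060/0.177 = 0.3390.
Difference = -0.198.

-0.198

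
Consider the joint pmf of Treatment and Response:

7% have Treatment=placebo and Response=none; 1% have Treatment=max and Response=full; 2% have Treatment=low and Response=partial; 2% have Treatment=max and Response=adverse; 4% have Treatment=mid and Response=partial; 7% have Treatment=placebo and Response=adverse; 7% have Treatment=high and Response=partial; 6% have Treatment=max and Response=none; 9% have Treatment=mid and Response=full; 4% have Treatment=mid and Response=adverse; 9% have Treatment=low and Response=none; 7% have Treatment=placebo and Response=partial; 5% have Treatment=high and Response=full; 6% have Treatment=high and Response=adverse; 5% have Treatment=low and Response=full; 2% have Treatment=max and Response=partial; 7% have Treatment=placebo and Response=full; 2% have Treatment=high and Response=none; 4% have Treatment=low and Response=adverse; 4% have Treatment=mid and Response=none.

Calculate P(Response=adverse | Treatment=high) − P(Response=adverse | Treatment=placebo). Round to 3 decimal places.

P(Treatment=high) = 0.02 + 0.07 + 0.05 + 0.06 = 0.20; P(Response=adverse | Treatment=high) = 0.06/0.20 = 0.3000.
P(Treatment=placebo) = 0.07 + 0.07 + 0.07 + 0.07 = 0.28; P(Response=adverse | Treatment=placebo) = 0.07/0.28 = 0.2500.
Difference = 0.050.

0.050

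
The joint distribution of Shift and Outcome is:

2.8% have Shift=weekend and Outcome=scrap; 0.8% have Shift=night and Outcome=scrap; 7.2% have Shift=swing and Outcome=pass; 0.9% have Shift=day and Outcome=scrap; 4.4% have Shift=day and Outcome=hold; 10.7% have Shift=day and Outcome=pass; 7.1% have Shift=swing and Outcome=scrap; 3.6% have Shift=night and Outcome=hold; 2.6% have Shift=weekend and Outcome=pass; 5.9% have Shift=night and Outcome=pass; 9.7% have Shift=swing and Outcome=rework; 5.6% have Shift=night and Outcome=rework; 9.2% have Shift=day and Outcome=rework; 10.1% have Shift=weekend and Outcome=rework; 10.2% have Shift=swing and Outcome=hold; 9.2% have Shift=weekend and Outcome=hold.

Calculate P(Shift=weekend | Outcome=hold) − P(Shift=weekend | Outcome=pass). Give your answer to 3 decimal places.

P(Outcome=hold) = 0.044 + 0.102 + 0.036 + 0.092 = 0.274; P(Shift=weekend | Outcome=hold) = 0.092/0.274 = 0.3358.
P(Outcome=pass) = 0.107 + 0.072 + 0.059 + 0.026 = 0.264; P(Shift=weekend | Outcome=pass) = 0.026/0.264 = 0.0985.
Difference = 0.237.

0.237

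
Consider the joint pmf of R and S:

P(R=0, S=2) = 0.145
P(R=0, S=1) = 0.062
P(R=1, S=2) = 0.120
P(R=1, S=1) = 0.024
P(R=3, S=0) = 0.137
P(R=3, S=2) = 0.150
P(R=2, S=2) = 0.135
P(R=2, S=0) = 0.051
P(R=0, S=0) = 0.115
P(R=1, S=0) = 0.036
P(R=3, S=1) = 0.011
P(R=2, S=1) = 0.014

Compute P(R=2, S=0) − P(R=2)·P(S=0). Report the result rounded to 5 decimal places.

P(R=2) = 0.051 + 0.014 + 0.135 = 0.200.
P(S=0) = 0.115 + 0.036 + 0.051 + 0.137 = 0.339.
P(R=2, S=0) − P(R=2)P(S=0) = 0.051 − 0.200×0.339 = -0.01680.

-0.01680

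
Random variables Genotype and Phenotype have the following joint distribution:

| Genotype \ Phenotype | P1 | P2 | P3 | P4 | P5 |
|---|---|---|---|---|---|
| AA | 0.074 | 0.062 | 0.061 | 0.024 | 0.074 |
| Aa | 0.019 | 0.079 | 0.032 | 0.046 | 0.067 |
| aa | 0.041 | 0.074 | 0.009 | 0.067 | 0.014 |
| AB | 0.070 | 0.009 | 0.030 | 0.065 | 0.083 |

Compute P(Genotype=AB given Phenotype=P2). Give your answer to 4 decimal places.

0.0402

P(Phenotype=P2) = 0.062 + 0.079 + 0.074 + 0.009 = 0.224.
P(Genotype=AB | Phenotype=P2) = 0.009/0.224 = 0.0402.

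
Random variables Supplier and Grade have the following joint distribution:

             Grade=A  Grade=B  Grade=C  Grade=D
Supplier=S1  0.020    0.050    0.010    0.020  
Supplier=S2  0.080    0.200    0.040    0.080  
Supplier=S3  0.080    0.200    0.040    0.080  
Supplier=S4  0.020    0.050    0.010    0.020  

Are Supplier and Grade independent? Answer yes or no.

Every cell satisfies P(Supplier,Grade) = P(Supplier)·P(Grade). For instance P(Supplier=S2) = 0.400, P(Grade=A) = 0.200, and 0.400×0.200 = 0.080 matches the joint entry. So Supplier and Grade are independent.

yes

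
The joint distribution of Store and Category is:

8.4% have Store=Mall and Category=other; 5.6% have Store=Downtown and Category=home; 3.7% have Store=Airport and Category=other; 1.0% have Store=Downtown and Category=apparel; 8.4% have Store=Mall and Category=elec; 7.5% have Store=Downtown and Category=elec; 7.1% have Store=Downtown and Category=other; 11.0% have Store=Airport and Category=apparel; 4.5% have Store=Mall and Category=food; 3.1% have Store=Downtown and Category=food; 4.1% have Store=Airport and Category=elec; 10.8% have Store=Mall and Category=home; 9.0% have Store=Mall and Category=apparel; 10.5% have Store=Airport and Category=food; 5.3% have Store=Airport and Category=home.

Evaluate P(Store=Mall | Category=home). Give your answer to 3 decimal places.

0.498

P(Category=home) = 0.056 + 0.108 + 0.053 = 0.217.
P(Store=Mall | Category=home) = 0.108/0.217 = 0.498.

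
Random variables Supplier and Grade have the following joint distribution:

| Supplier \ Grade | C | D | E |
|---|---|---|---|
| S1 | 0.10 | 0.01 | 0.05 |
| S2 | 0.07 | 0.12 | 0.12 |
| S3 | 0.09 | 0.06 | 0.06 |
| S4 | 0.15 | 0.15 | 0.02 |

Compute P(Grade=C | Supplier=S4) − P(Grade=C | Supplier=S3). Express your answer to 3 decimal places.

P(Supplier=S4) = 0.15 + 0.15 + 0.02 = 0.32; P(Grade=C | Supplier=S4) = 0.15/0.32 = 0.4688.
P(Supplier=S3) = 0.09 + 0.06 + 0.06 = 0.21; P(Grade=C | Supplier=S3) = 0.09/0.21 = 0.4286.
Difference = 0.040.

0.040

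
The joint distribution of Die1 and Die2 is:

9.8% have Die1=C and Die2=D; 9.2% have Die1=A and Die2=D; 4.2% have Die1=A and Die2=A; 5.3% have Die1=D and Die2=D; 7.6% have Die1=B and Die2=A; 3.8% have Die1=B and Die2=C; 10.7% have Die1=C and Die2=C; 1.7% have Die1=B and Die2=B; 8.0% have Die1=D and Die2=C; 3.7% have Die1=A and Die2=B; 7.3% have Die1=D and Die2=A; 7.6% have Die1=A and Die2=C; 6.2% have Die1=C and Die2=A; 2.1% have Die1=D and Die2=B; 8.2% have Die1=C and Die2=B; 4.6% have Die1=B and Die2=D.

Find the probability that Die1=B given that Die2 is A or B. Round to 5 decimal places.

P(Die2=A) = 0.042 + 0.076 + 0.062 + 0.073 = 0.253.
P(Die2=B) = 0.037 + 0.017 + 0.082 + 0.021 = 0.157.
P(Die2 ∈ {A, B}) = 0.253 + 0.157 = 0.410; P(Die1=B, Die2 ∈ {A, B}) = 0.076 + 0.017 = 0.093.
P(Die1=B | Die2 ∈ {A, B}) = 0.093/0.410 = 0.22683.

0.22683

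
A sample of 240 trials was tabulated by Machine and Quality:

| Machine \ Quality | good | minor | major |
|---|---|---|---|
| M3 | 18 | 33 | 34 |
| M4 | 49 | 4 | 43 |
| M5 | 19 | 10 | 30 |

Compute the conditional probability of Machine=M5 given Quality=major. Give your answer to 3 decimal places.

Total with Quality=major: 34 + 43 + 30 = 107.
P(Machine=M5 | Quality=major) = 30/107 = 0.280.

0.280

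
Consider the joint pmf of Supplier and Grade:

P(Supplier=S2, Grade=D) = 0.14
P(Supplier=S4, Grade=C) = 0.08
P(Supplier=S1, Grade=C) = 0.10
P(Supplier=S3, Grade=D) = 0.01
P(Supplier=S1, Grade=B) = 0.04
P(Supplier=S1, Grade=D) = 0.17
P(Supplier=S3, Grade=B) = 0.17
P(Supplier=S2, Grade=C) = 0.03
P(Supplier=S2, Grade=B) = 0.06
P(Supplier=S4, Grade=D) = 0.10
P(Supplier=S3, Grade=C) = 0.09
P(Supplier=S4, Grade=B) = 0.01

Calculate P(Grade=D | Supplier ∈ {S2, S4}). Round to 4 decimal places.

0.5714

P(Supplier=S2) = 0.06 + 0.03 + 0.14 = 0.23.
P(Supplier=S4) = 0.01 + 0.08 + 0.10 = 0.19.
P(Supplier ∈ {S2, S4}) = 0.23 + 0.19 = 0.42; P(Grade=D, Supplier ∈ {S2, S4}) = 0.14 + 0.10 = 0.24.
P(Grade=D | Supplier ∈ {S2, S4}) = 0.24/0.42 = 0.5714.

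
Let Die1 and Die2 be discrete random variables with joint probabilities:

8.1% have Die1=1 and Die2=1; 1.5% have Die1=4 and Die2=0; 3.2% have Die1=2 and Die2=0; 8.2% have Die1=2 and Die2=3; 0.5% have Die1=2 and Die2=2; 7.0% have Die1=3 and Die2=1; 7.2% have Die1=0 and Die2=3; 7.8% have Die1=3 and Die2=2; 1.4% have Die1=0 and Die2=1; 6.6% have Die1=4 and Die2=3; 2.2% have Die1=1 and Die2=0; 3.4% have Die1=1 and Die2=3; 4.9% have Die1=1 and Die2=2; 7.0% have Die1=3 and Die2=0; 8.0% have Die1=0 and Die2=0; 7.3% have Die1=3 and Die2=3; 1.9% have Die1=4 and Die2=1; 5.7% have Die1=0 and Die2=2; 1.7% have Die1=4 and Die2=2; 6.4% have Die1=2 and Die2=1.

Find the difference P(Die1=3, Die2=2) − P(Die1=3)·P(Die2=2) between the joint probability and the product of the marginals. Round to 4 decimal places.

0.0181

P(Die1=3) = 0.070 + 0.070 + 0.078 + 0.073 = 0.291.
P(Die2=2) = 0.057 + 0.049 + 0.005 + 0.078 + 0.017 = 0.206.
P(Die1=3, Die2=2) − P(Die1=3)P(Die2=2) = 0.078 − 0.291×0.206 = 0.0181.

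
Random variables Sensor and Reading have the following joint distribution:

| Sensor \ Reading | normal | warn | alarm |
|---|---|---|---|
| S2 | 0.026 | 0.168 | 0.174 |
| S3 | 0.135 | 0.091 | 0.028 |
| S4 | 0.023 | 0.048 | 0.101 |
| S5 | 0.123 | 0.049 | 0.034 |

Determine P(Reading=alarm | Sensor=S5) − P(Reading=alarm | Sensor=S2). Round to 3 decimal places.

-0.308

P(Sensor=S5) = 0.123 + 0.049 + 0.034 = 0.206; P(Reading=alarm | Sensor=S5) = 0.034/0.206 = 0.1650.
P(Sensor=S2) = 0.026 + 0.168 + 0.174 = 0.368; P(Reading=alarm | Sensor=S2) = 0.174/0.368 = 0.4728.
Difference = -0.308.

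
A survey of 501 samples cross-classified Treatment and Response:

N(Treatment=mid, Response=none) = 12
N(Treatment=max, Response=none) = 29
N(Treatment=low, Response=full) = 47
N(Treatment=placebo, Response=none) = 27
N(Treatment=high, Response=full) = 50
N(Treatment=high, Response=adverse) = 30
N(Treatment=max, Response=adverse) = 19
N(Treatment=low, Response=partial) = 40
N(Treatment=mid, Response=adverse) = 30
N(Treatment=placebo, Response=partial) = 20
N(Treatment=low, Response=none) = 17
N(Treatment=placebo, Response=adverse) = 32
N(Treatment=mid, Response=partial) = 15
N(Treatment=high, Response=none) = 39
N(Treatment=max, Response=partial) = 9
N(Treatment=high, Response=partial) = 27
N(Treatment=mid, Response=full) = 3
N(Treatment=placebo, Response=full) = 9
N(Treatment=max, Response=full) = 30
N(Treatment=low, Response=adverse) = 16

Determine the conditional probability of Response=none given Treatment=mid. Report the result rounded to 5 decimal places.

0.20000

Total with Treatment=mid: 12 + 15 + 3 + 30 = 60.
P(Response=none | Treatment=mid) = 12/60 = 0.20000.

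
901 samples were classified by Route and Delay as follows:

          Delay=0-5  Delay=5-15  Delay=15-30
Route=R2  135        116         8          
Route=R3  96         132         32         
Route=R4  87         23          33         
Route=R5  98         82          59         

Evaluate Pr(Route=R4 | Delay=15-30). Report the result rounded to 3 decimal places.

0.250

Total with Delay=15-30: 8 + 32 + 33 + 59 = 132.
P(Route=R4 | Delay=15-30) = 33/132 = 0.250.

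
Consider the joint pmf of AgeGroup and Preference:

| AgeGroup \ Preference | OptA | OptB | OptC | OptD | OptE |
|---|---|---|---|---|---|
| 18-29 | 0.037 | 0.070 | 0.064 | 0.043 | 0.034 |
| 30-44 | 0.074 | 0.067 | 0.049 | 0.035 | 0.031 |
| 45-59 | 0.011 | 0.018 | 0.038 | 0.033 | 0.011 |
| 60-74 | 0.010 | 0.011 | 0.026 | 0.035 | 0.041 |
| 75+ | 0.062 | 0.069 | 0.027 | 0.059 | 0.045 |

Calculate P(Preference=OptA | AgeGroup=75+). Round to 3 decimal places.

0.237

P(AgeGroup=75+) = 0.062 + 0.069 + 0.027 + 0.059 + 0.045 = 0.262.
P(Preference=OptA | AgeGroup=75+) = 0.062/0.262 = 0.237.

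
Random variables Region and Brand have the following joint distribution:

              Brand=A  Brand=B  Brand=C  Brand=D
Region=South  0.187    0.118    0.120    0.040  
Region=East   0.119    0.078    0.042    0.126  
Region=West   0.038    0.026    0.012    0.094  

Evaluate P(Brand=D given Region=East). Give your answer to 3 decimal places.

0.345

P(Region=East) = 0.119 + 0.078 + 0.042 + 0.126 = 0.365.
P(Brand=D | Region=East) = 0.126/0.365 = 0.345.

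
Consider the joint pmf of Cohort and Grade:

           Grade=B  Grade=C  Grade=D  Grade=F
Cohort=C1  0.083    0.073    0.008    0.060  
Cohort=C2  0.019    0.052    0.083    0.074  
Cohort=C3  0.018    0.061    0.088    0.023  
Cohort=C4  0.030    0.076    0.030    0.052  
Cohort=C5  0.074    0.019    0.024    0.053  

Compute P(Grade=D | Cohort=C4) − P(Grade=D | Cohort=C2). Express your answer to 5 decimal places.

-0.20446

P(Cohort=C4) = 0.030 + 0.076 + 0.030 + 0.052 = 0.188; P(Grade=D | Cohort=C4) = 0.030/0.188 = 0.159574.
P(Cohort=C2) = 0.019 + 0.052 + 0.083 + 0.074 = 0.228; P(Grade=D | Cohort=C2) = 0.083/0.228 = 0.364035.
Difference = -0.20446.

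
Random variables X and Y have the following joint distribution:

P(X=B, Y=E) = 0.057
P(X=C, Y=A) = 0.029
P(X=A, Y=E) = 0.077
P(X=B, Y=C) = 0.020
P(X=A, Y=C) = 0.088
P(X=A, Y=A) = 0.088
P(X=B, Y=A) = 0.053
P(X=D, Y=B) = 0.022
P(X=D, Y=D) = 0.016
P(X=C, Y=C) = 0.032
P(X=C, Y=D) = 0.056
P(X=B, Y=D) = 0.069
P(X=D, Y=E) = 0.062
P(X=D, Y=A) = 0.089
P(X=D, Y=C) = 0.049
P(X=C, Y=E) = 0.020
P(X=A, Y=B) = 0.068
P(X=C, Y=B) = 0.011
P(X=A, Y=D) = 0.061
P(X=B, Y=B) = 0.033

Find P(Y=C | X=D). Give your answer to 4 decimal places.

P(X=D) = 0.089 + 0.022 + 0.049 + 0.016 + 0.062 = 0.238.
P(Y=C | X=D) = 0.049/0.238 = 0.2059.

0.2059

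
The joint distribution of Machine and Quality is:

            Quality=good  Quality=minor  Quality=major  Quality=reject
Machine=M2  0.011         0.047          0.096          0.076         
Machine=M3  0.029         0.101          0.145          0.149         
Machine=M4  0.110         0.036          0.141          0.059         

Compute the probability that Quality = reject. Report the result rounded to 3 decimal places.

0.284

P(Quality=reject) = 0.076 + 0.149 + 0.059 = 0.284.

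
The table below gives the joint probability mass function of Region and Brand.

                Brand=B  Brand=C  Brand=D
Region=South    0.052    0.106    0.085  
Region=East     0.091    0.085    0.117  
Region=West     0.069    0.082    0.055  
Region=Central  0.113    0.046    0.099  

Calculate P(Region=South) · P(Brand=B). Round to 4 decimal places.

0.0790

P(Region=South) = 0.052 + 0.106 + 0.085 = 0.243.
P(Brand=B) = 0.052 + 0.091 + 0.069 + 0.113 = 0.325.
Product: 0.243 × 0.325 = 0.0790.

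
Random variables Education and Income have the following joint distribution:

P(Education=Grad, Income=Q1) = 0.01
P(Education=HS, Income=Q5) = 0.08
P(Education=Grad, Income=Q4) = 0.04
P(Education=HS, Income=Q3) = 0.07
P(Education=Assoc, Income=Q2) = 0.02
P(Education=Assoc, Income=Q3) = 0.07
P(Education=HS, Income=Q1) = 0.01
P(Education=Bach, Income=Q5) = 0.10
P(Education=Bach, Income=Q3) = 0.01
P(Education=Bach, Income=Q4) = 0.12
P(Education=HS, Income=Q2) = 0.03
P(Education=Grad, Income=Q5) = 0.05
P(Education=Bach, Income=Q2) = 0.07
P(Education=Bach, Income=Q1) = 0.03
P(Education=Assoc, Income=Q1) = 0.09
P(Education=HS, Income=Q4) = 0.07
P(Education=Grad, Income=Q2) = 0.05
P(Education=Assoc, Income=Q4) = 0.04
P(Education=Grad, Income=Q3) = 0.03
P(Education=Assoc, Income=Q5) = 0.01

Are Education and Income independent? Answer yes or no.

P(Education=Assoc) = 0.23 and P(Income=Q1) = 0.14, so their product is 0.0322, but P(Education=Assoc, Income=Q1) = 0.09. Since these differ, Education and Income are not independent.

no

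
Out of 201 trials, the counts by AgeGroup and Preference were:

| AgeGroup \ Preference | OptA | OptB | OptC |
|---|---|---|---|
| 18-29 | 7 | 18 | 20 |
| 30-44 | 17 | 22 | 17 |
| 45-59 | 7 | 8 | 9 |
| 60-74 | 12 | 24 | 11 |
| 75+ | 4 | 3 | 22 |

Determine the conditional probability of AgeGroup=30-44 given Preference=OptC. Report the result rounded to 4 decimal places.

0.2152

Total with Preference=OptC: 20 + 17 + 9 + 11 + 22 = 79.
P(AgeGroup=30-44 | Preference=OptC) = 17/79 = 0.2152.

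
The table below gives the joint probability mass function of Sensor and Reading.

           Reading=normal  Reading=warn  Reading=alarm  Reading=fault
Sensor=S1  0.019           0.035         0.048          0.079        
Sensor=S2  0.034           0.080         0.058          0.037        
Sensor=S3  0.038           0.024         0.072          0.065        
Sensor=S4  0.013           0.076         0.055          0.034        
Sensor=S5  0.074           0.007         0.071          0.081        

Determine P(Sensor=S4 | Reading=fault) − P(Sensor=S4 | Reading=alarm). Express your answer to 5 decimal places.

P(Reading=fault) = 0.079 + 0.037 + 0.065 + 0.034 + 0.081 = 0.296; P(Sensor=S4 | Reading=fault) = 0.034/0.296 = 0.114865.
P(Reading=alarm) = 0.048 + 0.058 + 0.072 + 0.055 + 0.071 = 0.304; P(Sensor=S4 | Reading=alarm) = 0.055/0.304 = 0.180921.
Difference = -0.06606.

-0.06606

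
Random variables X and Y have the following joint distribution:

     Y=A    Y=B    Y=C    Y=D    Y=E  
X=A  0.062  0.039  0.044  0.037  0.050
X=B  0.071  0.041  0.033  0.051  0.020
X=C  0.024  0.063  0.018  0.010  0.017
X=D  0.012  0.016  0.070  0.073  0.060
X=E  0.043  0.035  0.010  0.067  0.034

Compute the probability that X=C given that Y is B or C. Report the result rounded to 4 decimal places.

0.2195

P(Y=B) = 0.039 + 0.041 + 0.063 + 0.016 + 0.035 = 0.194.
P(Y=C) = 0.044 + 0.033 + 0.018 + 0.070 + 0.010 = 0.175.
P(Y ∈ {B, C}) = 0.194 + 0.175 = 0.369; P(X=C, Y ∈ {B, C}) = 0.063 + 0.018 = 0.081.
P(X=C | Y ∈ {B, C}) = 0.081/0.369 = 0.2195.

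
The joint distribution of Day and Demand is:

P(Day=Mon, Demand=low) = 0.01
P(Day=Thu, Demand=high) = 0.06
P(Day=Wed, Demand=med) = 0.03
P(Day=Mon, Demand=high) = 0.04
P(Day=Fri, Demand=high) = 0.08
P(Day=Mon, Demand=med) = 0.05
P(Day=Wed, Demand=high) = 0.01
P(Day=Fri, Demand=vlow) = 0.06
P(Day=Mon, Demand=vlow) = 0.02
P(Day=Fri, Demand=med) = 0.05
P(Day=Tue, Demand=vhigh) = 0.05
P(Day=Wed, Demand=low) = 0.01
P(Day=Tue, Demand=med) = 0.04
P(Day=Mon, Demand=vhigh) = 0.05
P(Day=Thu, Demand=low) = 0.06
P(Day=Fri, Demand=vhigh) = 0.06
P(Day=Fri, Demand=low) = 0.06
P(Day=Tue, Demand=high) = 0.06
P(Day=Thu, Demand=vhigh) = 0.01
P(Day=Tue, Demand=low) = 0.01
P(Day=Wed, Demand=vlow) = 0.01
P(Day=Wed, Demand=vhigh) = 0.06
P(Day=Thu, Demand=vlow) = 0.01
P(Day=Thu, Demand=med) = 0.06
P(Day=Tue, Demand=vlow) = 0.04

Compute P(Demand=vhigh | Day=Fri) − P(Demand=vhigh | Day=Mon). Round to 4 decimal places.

P(Day=Fri) = 0.06 + 0.06 + 0.05 + 0.08 + 0.06 = 0.31; P(Demand=vhigh | Day=Fri) = 0.06/0.31 = 0.19355.
P(Day=Mon) = 0.02 + 0.01 + 0.05 + 0.04 + 0.05 = 0.17; P(Demand=vhigh | Day=Mon) = 0.05/0.17 = 0.29412.
Difference = -0.1006.

-0.1006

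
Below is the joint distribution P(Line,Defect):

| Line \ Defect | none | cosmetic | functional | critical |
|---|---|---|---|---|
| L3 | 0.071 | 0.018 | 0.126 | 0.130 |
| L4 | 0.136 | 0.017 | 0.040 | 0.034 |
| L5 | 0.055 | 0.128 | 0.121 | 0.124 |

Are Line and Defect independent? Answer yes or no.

no

P(Line=L4) = 0.227 and P(Defect=none) = 0.262, so their product is 0.05947, but P(Line=L4, Defect=none) = 0.136. Since these differ, Line and Defect are not independent.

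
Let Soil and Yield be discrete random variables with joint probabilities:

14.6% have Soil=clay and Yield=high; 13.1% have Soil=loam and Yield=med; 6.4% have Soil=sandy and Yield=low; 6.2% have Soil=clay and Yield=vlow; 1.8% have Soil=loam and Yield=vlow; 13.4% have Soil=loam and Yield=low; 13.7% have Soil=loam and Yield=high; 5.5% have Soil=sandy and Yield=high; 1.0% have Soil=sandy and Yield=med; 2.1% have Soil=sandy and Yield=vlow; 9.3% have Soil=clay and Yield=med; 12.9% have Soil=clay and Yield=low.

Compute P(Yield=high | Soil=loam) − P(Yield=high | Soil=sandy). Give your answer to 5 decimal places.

P(Soil=loam) = 0.018 + 0.134 + 0.131 + 0.137 = 0.420; P(Yield=high | Soil=loam) = 0.137/0.420 = 0.326190.
P(Soil=sandy) = 0.021 + 0.064 + 0.010 + 0.055 = 0.150; P(Yield=high | Soil=sandy) = 0.055/0.150 = 0.366667.
Difference = -0.04048.

-0.04048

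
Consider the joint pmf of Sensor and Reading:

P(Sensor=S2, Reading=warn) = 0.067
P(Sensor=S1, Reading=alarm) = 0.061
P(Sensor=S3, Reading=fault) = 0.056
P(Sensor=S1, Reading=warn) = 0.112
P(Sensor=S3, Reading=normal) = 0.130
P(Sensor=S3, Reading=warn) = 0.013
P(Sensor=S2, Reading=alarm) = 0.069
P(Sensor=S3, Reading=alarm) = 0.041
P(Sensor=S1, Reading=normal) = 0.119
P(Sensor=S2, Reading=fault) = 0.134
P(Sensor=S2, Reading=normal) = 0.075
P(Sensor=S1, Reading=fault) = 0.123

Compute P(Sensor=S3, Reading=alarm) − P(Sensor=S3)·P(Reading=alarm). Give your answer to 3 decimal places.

-0.000

P(Sensor=S3) = 0.130 + 0.013 + 0.041 + 0.056 = 0.240.
P(Reading=alarm) = 0.061 + 0.069 + 0.041 = 0.171.
P(Sensor=S3, Reading=alarm) − P(Sensor=S3)P(Reading=alarm) = 0.041 − 0.240×0.171 = -0.000.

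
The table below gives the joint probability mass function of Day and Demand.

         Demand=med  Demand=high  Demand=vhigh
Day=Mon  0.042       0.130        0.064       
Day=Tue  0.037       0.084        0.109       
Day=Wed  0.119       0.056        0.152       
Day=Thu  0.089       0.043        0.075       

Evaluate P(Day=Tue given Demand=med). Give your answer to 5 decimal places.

P(Demand=med) = 0.042 + 0.037 + 0.119 + 0.089 = 0.287.
P(Day=Tue | Demand=med) = 0.037/0.287 = 0.12892.

0.12892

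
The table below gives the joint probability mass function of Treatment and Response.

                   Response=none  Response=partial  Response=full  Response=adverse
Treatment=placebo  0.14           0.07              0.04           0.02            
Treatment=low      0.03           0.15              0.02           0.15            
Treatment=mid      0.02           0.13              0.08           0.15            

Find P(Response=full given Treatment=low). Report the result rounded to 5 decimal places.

0.05714

P(Treatment=low) = 0.03 + 0.15 + 0.02 + 0.15 = 0.35.
P(Response=full | Treatment=low) = 0.02/0.35 = 0.05714.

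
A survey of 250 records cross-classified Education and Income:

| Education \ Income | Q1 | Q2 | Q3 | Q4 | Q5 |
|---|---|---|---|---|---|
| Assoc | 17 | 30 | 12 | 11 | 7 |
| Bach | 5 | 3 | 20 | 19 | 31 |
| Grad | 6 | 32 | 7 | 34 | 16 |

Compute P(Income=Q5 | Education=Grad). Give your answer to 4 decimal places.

Total with Education=Grad: 6 + 32 + 7 + 34 + 16 = 95.
P(Income=Q5 | Education=Grad) = 16/95 = 0.1684.

0.1684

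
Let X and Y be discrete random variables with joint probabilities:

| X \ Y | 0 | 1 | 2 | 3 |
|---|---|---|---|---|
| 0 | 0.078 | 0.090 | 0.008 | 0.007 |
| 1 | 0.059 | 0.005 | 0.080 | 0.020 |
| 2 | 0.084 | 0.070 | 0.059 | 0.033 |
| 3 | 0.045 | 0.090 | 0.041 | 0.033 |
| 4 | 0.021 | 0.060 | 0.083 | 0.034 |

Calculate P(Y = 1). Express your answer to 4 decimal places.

0.3150

P(Y=1) = 0.090 + 0.005 + 0.070 + 0.090 + 0.060 = 0.315.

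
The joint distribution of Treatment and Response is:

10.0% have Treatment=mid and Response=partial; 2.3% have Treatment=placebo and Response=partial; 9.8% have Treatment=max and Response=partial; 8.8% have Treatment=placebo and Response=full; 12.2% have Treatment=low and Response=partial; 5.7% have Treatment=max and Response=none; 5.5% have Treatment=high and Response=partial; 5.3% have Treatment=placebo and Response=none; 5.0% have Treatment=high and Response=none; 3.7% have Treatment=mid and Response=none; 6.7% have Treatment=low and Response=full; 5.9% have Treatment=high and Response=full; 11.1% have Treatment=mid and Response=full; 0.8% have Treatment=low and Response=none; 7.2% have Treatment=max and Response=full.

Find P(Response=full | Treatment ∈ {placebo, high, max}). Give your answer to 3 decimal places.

P(Treatment=placebo) = 0.053 + 0.023 + 0.088 = 0.164.
P(Treatment=high) = 0.050 + 0.055 + 0.059 = 0.164.
P(Treatment=max) = 0.057 + 0.098 + 0.072 = 0.227.
P(Treatment ∈ {placebo, high, max}) = 0.164 + 0.164 + 0.227 = 0.555; P(Response=full, Treatment ∈ {placebo, high, max}) = 0.088 + 0.059 + 0.072 = 0.219.
P(Response=full | Treatment ∈ {placebo, high, max}) = 0.219/0.555 = 0.395.

0.395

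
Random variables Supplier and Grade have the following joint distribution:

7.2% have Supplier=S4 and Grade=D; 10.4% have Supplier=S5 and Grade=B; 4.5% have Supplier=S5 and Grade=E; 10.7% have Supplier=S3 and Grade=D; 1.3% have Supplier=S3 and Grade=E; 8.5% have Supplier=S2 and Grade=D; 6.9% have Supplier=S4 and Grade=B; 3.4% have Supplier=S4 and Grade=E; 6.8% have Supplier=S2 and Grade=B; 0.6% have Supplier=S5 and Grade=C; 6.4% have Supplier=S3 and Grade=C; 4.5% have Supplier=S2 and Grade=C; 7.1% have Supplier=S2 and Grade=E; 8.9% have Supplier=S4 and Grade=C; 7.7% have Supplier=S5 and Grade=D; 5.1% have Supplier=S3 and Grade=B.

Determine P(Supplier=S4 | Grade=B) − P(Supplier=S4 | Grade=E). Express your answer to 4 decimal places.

P(Grade=B) = 0.068 + 0.051 + 0.069 + 0.104 = 0.292; P(Supplier=S4 | Grade=B) = 0.069/0.292 = 0.23630.
P(Grade=E) = 0.071 + 0.013 + 0.034 + 0.045 = 0.163; P(Supplier=S4 | Grade=E) = 0.034/0.163 = 0.20859.
Difference = 0.0277.

0.0277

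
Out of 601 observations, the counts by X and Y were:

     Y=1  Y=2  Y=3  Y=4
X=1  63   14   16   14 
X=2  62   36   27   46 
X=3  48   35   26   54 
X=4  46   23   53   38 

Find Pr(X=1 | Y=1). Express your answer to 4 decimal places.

Total with Y=1: 63 + 62 + 48 + 46 = 219.
P(X=1 | Y=1) = 63/219 = 0.2877.

0.2877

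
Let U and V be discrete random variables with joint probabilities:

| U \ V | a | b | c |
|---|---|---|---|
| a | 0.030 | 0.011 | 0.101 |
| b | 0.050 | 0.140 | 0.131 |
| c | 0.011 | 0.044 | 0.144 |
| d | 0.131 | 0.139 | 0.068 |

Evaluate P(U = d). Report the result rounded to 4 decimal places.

0.3380

P(U=d) = 0.131 + 0.139 + 0.068 = 0.338.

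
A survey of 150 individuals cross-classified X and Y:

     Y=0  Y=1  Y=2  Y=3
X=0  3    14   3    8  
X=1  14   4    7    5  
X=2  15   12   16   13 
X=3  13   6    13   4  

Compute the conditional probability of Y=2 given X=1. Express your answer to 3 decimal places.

0.233

Total with X=1: 14 + 4 + 7 + 5 = 30.
P(Y=2 | X=1) = 7/30 = 0.233.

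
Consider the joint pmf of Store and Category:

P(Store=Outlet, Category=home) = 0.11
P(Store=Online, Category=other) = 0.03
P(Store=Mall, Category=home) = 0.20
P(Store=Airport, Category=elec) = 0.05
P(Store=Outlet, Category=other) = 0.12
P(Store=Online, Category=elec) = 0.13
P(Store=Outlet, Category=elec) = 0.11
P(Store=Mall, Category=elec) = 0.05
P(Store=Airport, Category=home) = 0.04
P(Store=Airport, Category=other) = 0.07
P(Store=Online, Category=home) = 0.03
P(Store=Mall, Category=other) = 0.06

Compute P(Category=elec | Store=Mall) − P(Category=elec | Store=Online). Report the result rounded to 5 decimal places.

P(Store=Mall) = 0.05 + 0.20 + 0.06 = 0.31; P(Category=elec | Store=Mall) = 0.05/0.31 = 0.161290.
P(Store=Online) = 0.13 + 0.03 + 0.03 = 0.19; P(Category=elec | Store=Online) = 0.13/0.19 = 0.684211.
Difference = -0.52292.

-0.52292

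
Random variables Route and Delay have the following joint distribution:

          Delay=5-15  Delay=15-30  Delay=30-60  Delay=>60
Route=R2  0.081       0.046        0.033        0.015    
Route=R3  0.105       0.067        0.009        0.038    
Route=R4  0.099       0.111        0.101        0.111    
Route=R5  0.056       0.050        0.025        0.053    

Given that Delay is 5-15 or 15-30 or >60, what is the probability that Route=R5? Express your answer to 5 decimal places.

P(Delay=5-15) = 0.081 + 0.105 + 0.099 + 0.056 = 0.341.
P(Delay=15-30) = 0.046 + 0.067 + 0.111 + 0.050 = 0.274.
P(Delay=>60) = 0.015 + 0.038 + 0.111 + 0.053 = 0.217.
P(Delay ∈ {5-15, 15-30, >60}) = 0.341 + 0.274 + 0.217 = 0.832; P(Route=R5, Delay ∈ {5-15, 15-30, >60}) = 0.056 + 0.050 + 0.053 = 0.159.
P(Route=R5 | Delay ∈ {5-15, 15-30, >60}) = 0.159/0.832 = 0.19111.

0.19111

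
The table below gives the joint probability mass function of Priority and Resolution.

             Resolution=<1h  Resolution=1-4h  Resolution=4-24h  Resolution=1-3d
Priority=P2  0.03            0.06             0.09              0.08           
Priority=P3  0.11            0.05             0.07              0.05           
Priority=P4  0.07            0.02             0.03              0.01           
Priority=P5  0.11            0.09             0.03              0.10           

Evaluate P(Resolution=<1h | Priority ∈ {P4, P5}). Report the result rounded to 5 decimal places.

0.39130

P(Priority=P4) = 0.07 + 0.02 + 0.03 + 0.01 = 0.13.
P(Priority=P5) = 0.11 + 0.09 + 0.03 + 0.10 = 0.33.
P(Priority ∈ {P4, P5}) = 0.13 + 0.33 = 0.46; P(Resolution=<1h, Priority ∈ {P4, P5}) = 0.07 + 0.11 = 0.18.
P(Resolution=<1h | Priority ∈ {P4, P5}) = 0.18/0.46 = 0.39130.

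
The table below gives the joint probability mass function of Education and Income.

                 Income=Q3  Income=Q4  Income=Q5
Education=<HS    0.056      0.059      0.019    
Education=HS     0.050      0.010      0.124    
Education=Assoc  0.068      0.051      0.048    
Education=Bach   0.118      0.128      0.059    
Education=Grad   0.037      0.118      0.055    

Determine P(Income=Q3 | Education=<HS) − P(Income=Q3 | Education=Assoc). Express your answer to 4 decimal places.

0.0107

P(Education=<HS) = 0.056 + 0.059 + 0.019 = 0.134; P(Income=Q3 | Education=<HS) = 0.056/0.134 = 0.41791.
P(Education=Assoc) = 0.068 + 0.051 + 0.048 = 0.167; P(Income=Q3 | Education=Assoc) = 0.068/0.167 = 0.40719.
Difference = 0.0107.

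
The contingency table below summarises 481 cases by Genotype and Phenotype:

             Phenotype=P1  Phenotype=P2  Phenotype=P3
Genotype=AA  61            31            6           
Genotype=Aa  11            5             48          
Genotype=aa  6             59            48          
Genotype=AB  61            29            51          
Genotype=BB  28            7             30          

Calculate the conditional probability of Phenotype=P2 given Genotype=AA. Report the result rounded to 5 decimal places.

Total with Genotype=AA: 61 + 31 + 6 = 98.
P(Phenotype=P2 | Genotype=AA) = 31/98 = 0.31633.

0.31633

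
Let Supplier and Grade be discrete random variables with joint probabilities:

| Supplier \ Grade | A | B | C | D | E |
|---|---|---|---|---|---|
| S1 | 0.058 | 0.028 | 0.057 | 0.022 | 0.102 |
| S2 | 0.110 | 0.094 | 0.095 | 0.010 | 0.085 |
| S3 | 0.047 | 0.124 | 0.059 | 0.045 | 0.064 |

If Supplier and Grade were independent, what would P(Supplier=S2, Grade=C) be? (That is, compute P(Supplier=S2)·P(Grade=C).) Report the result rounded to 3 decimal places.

P(Supplier=S2) = 0.110 + 0.094 + 0.095 + 0.010 + 0.085 = 0.394.
P(Grade=C) = 0.057 + 0.095 + 0.059 = 0.211.
Product: 0.394 × 0.211 = 0.083.

0.083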